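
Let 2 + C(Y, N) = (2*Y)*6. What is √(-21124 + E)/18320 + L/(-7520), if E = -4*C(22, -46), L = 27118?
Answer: -13559/3760 + I*√5543/9160 ≈ -3.6061 + 0.0081279*I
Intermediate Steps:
C(Y, N) = -2 + 12*Y (C(Y, N) = -2 + (2*Y)*6 = -2 + 12*Y)
E = -1048 (E = -4*(-2 + 12*22) = -4*(-2 + 264) = -4*262 = -1048)
√(-21124 + E)/18320 + L/(-7520) = √(-21124 - 1048)/18320 + 27118/(-7520) = √(-22172)*(1/18320) + 27118*(-1/7520) = (2*I*√5543)*(1/18320) - 13559/3760 = I*√5543/9160 - 13559/3760 = -13559/3760 + I*√5543/9160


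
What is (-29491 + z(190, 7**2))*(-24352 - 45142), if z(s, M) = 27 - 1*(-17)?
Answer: 2046389818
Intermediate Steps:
z(s, M) = 44 (z(s, M) = 27 + 17 = 44)
(-29491 + z(190, 7**2))*(-24352 - 45142) = (-29491 + 44)*(-24352 - 45142) = -29447*(-69494) = 2046389818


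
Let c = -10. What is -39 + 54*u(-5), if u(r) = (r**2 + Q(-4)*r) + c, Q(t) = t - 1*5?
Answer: 3201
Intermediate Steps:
Q(t) = -5 + t (Q(t) = t - 5 = -5 + t)
u(r) = -10 + r**2 - 9*r (u(r) = (r**2 + (-5 - 4)*r) - 10 = (r**2 - 9*r) - 10 = -10 + r**2 - 9*r)
-39 + 54*u(-5) = -39 + 54*(-10 + (-5)**2 - 9*(-5)) = -39 + 54*(-10 + 25 + 45) = -39 + 54*60 = -39 + 3240 = 3201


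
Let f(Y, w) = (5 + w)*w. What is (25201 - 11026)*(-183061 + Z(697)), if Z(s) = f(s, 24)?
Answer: -2585023875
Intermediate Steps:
f(Y, w) = w*(5 + w)
Z(s) = 696 (Z(s) = 24*(5 + 24) = 24*29 = 696)
(25201 - 11026)*(-183061 + Z(697)) = (25201 - 11026)*(-183061 + 696) = 14175*(-182365) = -2585023875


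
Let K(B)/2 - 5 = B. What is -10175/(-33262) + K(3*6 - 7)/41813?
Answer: 426511659/1390784006 ≈ 0.30667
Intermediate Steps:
K(B) = 10 + 2*B
-10175/(-33262) + K(3*6 - 7)/41813 = -10175/(-33262) + (10 + 2*(3*6 - 7))/41813 = -10175*(-1/33262) + (10 + 2*(18 - 7))*(1/41813) = 10175/33262 + (10 + 2*11)*(1/41813) = 10175/33262 + (10 + 22)*(1/41813) = 10175/33262 + 32*(1/41813) = 10175/33262 + 32/41813 = 426511659/1390784006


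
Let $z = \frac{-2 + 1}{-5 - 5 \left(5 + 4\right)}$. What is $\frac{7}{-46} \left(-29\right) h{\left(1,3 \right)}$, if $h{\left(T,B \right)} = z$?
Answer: $\frac{203}{2300} \approx 0.088261$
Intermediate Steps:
$z = \frac{1}{50}$ ($z = - \frac{1}{-5 - 45} = - \frac{1}{-50} = \left(-1\right) \left(- \frac{1}{50}\right) = \frac{1}{50} \approx 0.02$)
$h{\left(T,B \right)} = \frac{1}{50}$
$\frac{7}{-46} \left(-29\right) h{\left(1,3 \right)} = \frac{7}{-46} \left(-29\right) \frac{1}{50} = 7 \left(- \frac{1}{46}\right) \left(-29\right) \frac{1}{50} = \left(- \frac{7}{46}\right) \left(-29\right) \frac{1}{50} = \frac{203}{46} \cdot \frac{1}{50} = \frac{203}{2300}$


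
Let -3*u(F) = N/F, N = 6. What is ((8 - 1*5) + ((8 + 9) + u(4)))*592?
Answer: 11544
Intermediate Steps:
u(F) = -2/F
((8 - 1*5) + ((8 + 9) + u(4)))*592 = ((8 - 1*5) + ((8 + 9) - 2/4))*592 = ((8 - 5) + (17 - 2*¼))*592 = (3 + (17 - ½))*592 = (3 + 33/2)*592 = (39/2)*592 = 11544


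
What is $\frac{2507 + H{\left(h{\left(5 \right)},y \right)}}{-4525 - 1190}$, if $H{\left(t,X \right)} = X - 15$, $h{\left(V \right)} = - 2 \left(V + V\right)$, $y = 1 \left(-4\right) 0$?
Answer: $- \frac{2492}{5715} \approx -0.43605$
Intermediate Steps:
$y = 0$ ($y = \left(-4\right) 0 = 0$)
$h{\left(V \right)} = - 4 V$ ($h{\left(V \right)} = - 2 \cdot 2 V = - 4 V$)
$H{\left(t,X \right)} = -15 + X$
$\frac{2507 + H{\left(h{\left(5 \right)},y \right)}}{-4525 - 1190} = \frac{2507 + \left(-15 + 0\right)}{-4525 - 1190} = \frac{2507 - 15}{-5715} = 2492 \left(- \frac{1}{5715}\right) = - \frac{2492}{5715}$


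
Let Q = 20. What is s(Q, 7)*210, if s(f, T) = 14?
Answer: 2940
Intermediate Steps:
s(Q, 7)*210 = 14*210 = 2940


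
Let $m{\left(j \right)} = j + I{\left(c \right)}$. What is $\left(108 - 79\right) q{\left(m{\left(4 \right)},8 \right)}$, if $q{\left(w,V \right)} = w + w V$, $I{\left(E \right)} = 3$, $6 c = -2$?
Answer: $1827$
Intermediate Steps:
$c = - \frac{1}{3}$ ($c = \frac{1}{6} \left(-2\right) = - \frac{1}{3} \approx -0.33333$)
$m{\left(j \right)} = 3 + j$ ($m{\left(j \right)} = j + 3 = 3 + j$)
$q{\left(w,V \right)} = w + V w$
$\left(108 - 79\right) q{\left(m{\left(4 \right)},8 \right)} = \left(108 - 79\right) \left(3 + 4\right) \left(1 + 8\right) = \left(108 - 79\right) 7 \cdot 9 = 29 \cdot 63 = 1827$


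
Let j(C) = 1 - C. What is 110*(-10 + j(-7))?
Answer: -220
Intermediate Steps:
110*(-10 + j(-7)) = 110*(-10 + (1 - 1*(-7))) = 110*(-10 + (1 + 7)) = 110*(-10 + 8) = 110*(-2) = -220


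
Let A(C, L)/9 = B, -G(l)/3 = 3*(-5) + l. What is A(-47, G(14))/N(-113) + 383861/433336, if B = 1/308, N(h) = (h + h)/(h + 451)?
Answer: 3175198547/3770456536 ≈ 0.84213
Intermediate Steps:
G(l) = 45 - 3*l (G(l) = -3*(3*(-5) + l) = -3*(-15 + l) = 45 - 3*l)
N(h) = 2*h/(451 + h) (N(h) = (2*h)/(451 + h) = 2*h/(451 + h))
B = 1/308 ≈ 0.0032468
A(C, L) = 9/308 (A(C, L) = 9*(1/308) = 9/308)
A(-47, G(14))/N(-113) + 383861/433336 = 9/(308*((2*(-113)/(451 - 113)))) + 383861/433336 = 9/(308*((2*(-113)/338))) + 383861*(1/433336) = 9/(308*((2*(-113)*(1/338)))) + 383861/433336 = 9/(308*(-113/169)) + 383861/433336 = (9/308)*(-169/113) + 383861/433336 = -1521/34804 + 383861/433336 = 3175198547/3770456536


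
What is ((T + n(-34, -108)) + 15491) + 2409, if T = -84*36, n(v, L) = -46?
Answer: 14830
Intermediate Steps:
T = -3024 (T = -14*216 = -3024)
((T + n(-34, -108)) + 15491) + 2409 = ((-3024 - 46) + 15491) + 2409 = (-3070 + 15491) + 2409 = 12421 + 2409 = 14830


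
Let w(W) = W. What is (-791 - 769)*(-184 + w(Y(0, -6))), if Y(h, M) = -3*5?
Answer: 310440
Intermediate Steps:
Y(h, M) = -15
(-791 - 769)*(-184 + w(Y(0, -6))) = (-791 - 769)*(-184 - 15) = -1560*(-199) = 310440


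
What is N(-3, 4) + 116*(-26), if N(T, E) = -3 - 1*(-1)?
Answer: -3018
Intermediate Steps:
N(T, E) = -2 (N(T, E) = -3 + 1 = -2)
N(-3, 4) + 116*(-26) = -2 + 116*(-26) = -2 - 3016 = -3018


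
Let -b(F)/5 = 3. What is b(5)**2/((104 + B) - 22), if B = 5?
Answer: 75/29 ≈ 2.5862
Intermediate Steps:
b(F) = -15 (b(F) = -5*3 = -15)
b(5)**2/((104 + B) - 22) = (-15)**2/((104 + 5) - 22) = 225/(109 - 22) = 225/87 = (1/87)*225 = 75/29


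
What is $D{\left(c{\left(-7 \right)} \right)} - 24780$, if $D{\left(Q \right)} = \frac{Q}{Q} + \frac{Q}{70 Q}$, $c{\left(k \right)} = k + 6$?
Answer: $- \frac{1734529}{70} \approx -24779.0$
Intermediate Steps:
$c{\left(k \right)} = 6 + k$
$D{\left(Q \right)} = \frac{71}{70}$ ($D{\left(Q \right)} = 1 + Q \frac{1}{70 Q} = 1 + \frac{1}{70} = \frac{71}{70}$)
$D{\left(c{\left(-7 \right)} \right)} - 24780 = \frac{71}{70} - 24780 = - \frac{1734529}{70}$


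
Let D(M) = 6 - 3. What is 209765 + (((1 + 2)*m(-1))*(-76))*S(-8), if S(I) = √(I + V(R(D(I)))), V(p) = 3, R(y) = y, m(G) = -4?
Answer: 209765 + 912*I*√5 ≈ 2.0977e+5 + 2039.3*I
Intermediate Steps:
D(M) = 3
S(I) = √(3 + I) (S(I) = √(I + 3) = √(3 + I))
209765 + (((1 + 2)*m(-1))*(-76))*S(-8) = 209765 + (((1 + 2)*(-4))*(-76))*√(3 - 8) = 209765 + ((3*(-4))*(-76))*√(-5) = 209765 + (-12*(-76))*(I*√5) = 209765 + 912*(I*√5) = 209765 + 912*I*√5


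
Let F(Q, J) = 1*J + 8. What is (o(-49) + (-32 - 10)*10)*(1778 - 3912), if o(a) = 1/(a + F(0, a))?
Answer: 40333667/45 ≈ 8.9630e+5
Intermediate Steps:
F(Q, J) = 8 + J (F(Q, J) = J + 8 = 8 + J)
o(a) = 1/(8 + 2*a) (o(a) = 1/(a + (8 + a)) = 1/(8 + 2*a))
(o(-49) + (-32 - 10)*10)*(1778 - 3912) = (1/(2*(4 - 49)) + (-32 - 10)*10)*(1778 - 3912) = ((½)/(-45) - 42*10)*(-2134) = ((½)*(-1/45) - 420)*(-2134) = (-1/90 - 420)*(-2134) = -37801/90*(-2134) = 40333667/45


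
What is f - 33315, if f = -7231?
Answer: -40546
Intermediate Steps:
f - 33315 = -7231 - 33315 = -40546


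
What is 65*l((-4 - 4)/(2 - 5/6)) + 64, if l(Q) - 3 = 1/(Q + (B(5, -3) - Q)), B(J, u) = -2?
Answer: 453/2 ≈ 226.50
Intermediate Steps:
l(Q) = 5/2 (l(Q) = 3 + 1/(Q + (-2 - Q)) = 3 + 1/(-2) = 3 - ½ = 5/2)
65*l((-4 - 4)/(2 - 5/6)) + 64 = 65*(5/2) + 64 = 325/2 + 64 = 453/2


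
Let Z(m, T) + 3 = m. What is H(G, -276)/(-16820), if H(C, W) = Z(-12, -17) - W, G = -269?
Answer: -9/580 ≈ -0.015517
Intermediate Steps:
Z(m, T) = -3 + m
H(C, W) = -15 - W (H(C, W) = (-3 - 12) - W = -15 - W)
H(G, -276)/(-16820) = (-15 - 1*(-276))/(-16820) = (-15 + 276)*(-1/16820) = 261*(-1/16820) = -9/580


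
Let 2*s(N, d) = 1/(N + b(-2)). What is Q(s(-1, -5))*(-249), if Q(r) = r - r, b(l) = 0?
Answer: 0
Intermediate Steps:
s(N, d) = 1/(2*N) (s(N, d) = 1/(2*(N + 0)) = 1/(2*N))
Q(r) = 0
Q(s(-1, -5))*(-249) = 0*(-249) = 0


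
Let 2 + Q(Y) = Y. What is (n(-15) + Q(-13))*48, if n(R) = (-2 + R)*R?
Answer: 11520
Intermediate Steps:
n(R) = R*(-2 + R)
Q(Y) = -2 + Y
(n(-15) + Q(-13))*48 = (-15*(-2 - 15) + (-2 - 13))*48 = (-15*(-17) - 15)*48 = (255 - 15)*48 = 240*48 = 11520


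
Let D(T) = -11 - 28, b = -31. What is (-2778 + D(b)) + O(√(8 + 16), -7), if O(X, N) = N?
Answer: -2824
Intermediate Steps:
D(T) = -39
(-2778 + D(b)) + O(√(8 + 16), -7) = (-2778 - 39) - 7 = -2817 - 7 = -2824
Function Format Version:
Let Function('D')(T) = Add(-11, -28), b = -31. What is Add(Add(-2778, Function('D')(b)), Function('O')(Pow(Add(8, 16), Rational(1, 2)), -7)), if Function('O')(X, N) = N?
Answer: -2824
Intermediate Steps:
Function('D')(T) = -39
Add(Add(-2778, Function('D')(b)), Function('O')(Pow(Add(8, 16), Rational(1, 2)), -7)) = Add(Add(-2778, -39), -7) = Add(-2817, -7) = -2824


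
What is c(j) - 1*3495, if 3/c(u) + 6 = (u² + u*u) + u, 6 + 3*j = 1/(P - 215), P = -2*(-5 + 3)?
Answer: -14291268/4433 ≈ -3223.8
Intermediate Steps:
P = 4 (P = -2*(-2) = 4)
j = -1267/633 (j = -2 + 1/(3*(4 - 215)) = -2 + (⅓)/(-211) = -2 + (⅓)*(-1/211) = -2 - 1/633 = -1267/633 ≈ -2.0016)
c(u) = 3/(-6 + u + 2*u²) (c(u) = 3/(-6 + ((u² + u*u) + u)) = 3/(-6 + ((u² + u²) + u)) = 3/(-6 + (2*u² + u)) = 3/(-6 + (u + 2*u²)) = 3/(-6 + u + 2*u²))
c(j) - 1*3495 = 3/(-6 - 1267/633 + 2*(-1267/633)²) - 1*3495 = 3/(-6 - 1267/633 + 2*(1605289/400689)) - 3495 = 3/(-6 - 1267/633 + 3210578/400689) - 3495 = 3/(4433/400689) - 3495 = 3*(400689/4433) - 3495 = 1202067/4433 - 3495 = -14291268/4433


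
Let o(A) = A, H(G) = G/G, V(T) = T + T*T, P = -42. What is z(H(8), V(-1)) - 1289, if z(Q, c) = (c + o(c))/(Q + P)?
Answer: -1289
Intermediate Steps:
V(T) = T + T²
H(G) = 1
z(Q, c) = 2*c/(-42 + Q) (z(Q, c) = (c + c)/(Q - 42) = (2*c)/(-42 + Q) = 2*c/(-42 + Q))
z(H(8), V(-1)) - 1289 = 2*(-(1 - 1))/(-42 + 1) - 1289 = 2*(-1*0)/(-41) - 1289 = 2*0*(-1/41) - 1289 = 0 - 1289 = -1289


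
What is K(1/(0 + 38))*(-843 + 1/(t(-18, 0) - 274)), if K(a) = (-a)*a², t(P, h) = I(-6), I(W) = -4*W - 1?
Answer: 105797/6886436 ≈ 0.015363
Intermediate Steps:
I(W) = -1 - 4*W
t(P, h) = 23 (t(P, h) = -1 - 4*(-6) = -1 + 24 = 23)
K(a) = -a³
K(1/(0 + 38))*(-843 + 1/(t(-18, 0) - 274)) = (-(1/(0 + 38))³)*(-843 + 1/(23 - 274)) = (-(1/38)³)*(-843 + 1/(-251)) = (-(1/38)³)*(-843 - 1/251) = -1*1/54872*(-211594/251) = -1/54872*(-211594/251) = 105797/6886436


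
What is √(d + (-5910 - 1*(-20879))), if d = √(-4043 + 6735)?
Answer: √(14969 + 2*√673) ≈ 122.56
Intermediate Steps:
d = 2*√673 (d = √2692 = 2*√673 ≈ 51.884)
√(d + (-5910 - 1*(-20879))) = √(2*√673 + (-5910 - 1*(-20879))) = √(2*√673 + (-5910 + 20879)) = √(2*√673 + 14969) = √(14969 + 2*√673)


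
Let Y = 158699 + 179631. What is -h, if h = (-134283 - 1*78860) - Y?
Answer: 551473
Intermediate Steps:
Y = 338330
h = -551473 (h = (-134283 - 1*78860) - 1*338330 = (-134283 - 78860) - 338330 = -213143 - 338330 = -551473)
-h = -1*(-551473) = 551473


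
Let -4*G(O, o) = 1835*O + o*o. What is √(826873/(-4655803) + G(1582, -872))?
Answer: I*√79408714149114025462/9311606 ≈ 956.99*I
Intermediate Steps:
G(O, o) = -1835*O/4 - o²/4 (G(O, o) = -(1835*O + o*o)/4 = -(1835*O + o²)/4 = -(o² + 1835*O)/4 = -1835*O/4 - o²/4)
√(826873/(-4655803) + G(1582, -872)) = √(826873/(-4655803) + (-1835/4*1582 - ¼*(-872)²)) = √(826873*(-1/4655803) + (-1451485/2 - ¼*760384)) = √(-826873/4655803 + (-1451485/2 - 190096)) = √(-826873/4655803 - 1831677/2) = √(-8527928925377/9311606) = I*√79408714149114025462/9311606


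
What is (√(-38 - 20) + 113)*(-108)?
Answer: -12204 - 108*I*√58 ≈ -12204.0 - 822.5*I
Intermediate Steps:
(√(-38 - 20) + 113)*(-108) = (√(-58) + 113)*(-108) = (I*√58 + 113)*(-108) = (113 + I*√58)*(-108) = -12204 - 108*I*√58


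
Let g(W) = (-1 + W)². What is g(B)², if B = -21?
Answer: 234256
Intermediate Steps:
g(B)² = ((-1 - 21)²)² = ((-22)²)² = 484² = 234256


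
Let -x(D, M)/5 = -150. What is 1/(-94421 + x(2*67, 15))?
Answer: -1/93671 ≈ -1.0676e-5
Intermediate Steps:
x(D, M) = 750 (x(D, M) = -5*(-150) = 750)
1/(-94421 + x(2*67, 15)) = 1/(-94421 + 750) = 1/(-93671) = -1/93671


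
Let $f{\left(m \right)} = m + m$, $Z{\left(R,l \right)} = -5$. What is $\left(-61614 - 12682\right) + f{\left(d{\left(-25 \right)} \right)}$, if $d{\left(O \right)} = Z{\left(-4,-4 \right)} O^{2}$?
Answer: $-80546$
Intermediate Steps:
$d{\left(O \right)} = - 5 O^{2}$
$f{\left(m \right)} = 2 m$
$\left(-61614 - 12682\right) + f{\left(d{\left(-25 \right)} \right)} = \left(-61614 - 12682\right) + 2 \left(- 5 \left(-25\right)^{2}\right) = -74296 + 2 \left(\left(-5\right) 625\right) = -74296 + 2 \left(-3125\right) = -74296 - 6250 = -80546$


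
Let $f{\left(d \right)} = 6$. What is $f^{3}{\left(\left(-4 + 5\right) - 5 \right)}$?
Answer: $216$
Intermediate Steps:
$f^{3}{\left(\left(-4 + 5\right) - 5 \right)} = 6^{3} = 216$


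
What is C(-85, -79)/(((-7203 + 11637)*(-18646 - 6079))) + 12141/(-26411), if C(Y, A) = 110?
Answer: -133102862686/289545509715 ≈ -0.45970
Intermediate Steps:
C(-85, -79)/(((-7203 + 11637)*(-18646 - 6079))) + 12141/(-26411) = 110/(((-7203 + 11637)*(-18646 - 6079))) + 12141/(-26411) = 110/((4434*(-24725))) + 12141*(-1/26411) = 110/(-109630650) - 12141/26411 = 110*(-1/109630650) - 12141/26411 = -11/10963065 - 12141/26411 = -133102862686/289545509715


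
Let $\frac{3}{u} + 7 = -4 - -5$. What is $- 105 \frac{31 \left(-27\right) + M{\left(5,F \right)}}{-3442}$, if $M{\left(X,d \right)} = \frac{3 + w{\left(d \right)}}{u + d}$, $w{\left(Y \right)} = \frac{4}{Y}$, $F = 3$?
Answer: $- \frac{87703}{3442} \approx -25.48$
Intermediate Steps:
$u = - \frac{1}{2}$ ($u = \frac{3}{-7 - -1} = \frac{3}{-7 + \left(-4 + 5\right)} = \frac{3}{-7 + 1} = \frac{3}{-6} = 3 \left(- \frac{1}{6}\right) = - \frac{1}{2} \approx -0.5$)
$M{\left(X,d \right)} = \frac{3 + \frac{4}{d}}{- \frac{1}{2} + d}$
$- 105 \frac{31 \left(-27\right) + M{\left(5,F \right)}}{-3442} = - 105 \frac{31 \left(-27\right) + \frac{2 \left(4 + 3 \cdot 3\right)}{3 \left(-1 + 2 \cdot 3\right)}}{-3442} = - 105 \left(-837 + 2 \cdot \frac{1}{3} \frac{1}{-1 + 6} \left(4 + 9\right)\right) \left(- \frac{1}{3442}\right) = - 105 \left(-837 + 2 \cdot \frac{1}{3} \cdot \frac{1}{5} \cdot 13\right) \left(- \frac{1}{3442}\right) = - 105 \left(-837 + \frac{26}{15}\right) \left(- \frac{1}{3442}\right) = - 105 \left(\left(- \frac{12529}{15}\right) \left(- \frac{1}{3442}\right)\right) = \left(-105\right) \frac{12529}{51630} = - \frac{87703}{3442}$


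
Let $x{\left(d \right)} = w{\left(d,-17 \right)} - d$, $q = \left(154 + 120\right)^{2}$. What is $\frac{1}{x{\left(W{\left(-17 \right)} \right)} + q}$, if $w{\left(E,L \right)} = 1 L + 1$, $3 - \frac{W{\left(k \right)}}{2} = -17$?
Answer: $\frac{1}{75020} \approx 1.333 \cdot 10^{-5}$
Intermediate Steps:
$W{\left(k \right)} = 40$ ($W{\left(k \right)} = 6 - -34 = 6 + 34 = 40$)
$w{\left(E,L \right)} = 1 + L$ ($w{\left(E,L \right)} = L + 1 = 1 + L$)
$q = 75076$ ($q = 274^{2} = 75076$)
$x{\left(d \right)} = -16 - d$ ($x{\left(d \right)} = \left(1 - 17\right) - d = -16 - d$)
$\frac{1}{x{\left(W{\left(-17 \right)} \right)} + q} = \frac{1}{\left(-16 - 40\right) + 75076} = \frac{1}{-56 + 75076} = \frac{1}{75020}$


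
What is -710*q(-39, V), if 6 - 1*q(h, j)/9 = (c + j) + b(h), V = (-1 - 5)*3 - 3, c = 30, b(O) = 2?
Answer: 31950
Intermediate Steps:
V = -21 (V = -6*3 - 3 = -18 - 3 = -21)
q(h, j) = -234 - 9*j (q(h, j) = 54 - 9*((30 + j) + 2) = 54 - 9*(32 + j) = 54 + (-288 - 9*j) = -234 - 9*j)
-710*q(-39, V) = -710*(-234 - 9*(-21)) = -710*(-234 + 189) = -710*(-45) = 31950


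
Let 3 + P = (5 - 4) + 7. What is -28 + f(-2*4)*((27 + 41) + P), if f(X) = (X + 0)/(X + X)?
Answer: 17/2 ≈ 8.5000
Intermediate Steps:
P = 5 (P = -3 + ((5 - 4) + 7) = -3 + (1 + 7) = -3 + 8 = 5)
f(X) = 1/2 (f(X) = X/((2*X)) = X*(1/(2*X)) = 1/2)
-28 + f(-2*4)*((27 + 41) + P) = -28 + ((27 + 41) + 5)/2 = -28 + (68 + 5)/2 = -28 + (1/2)*73 = -28 + 73/2 = 17/2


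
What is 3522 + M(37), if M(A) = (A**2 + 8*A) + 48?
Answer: 5235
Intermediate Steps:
M(A) = 48 + A**2 + 8*A
3522 + M(37) = 3522 + (48 + 37**2 + 8*37) = 3522 + (48 + 1369 + 296) = 3522 + 1713 = 5235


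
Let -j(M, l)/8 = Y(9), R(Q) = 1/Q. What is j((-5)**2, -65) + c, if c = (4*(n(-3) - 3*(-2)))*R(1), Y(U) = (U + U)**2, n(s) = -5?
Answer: -2588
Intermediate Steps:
Y(U) = 4*U**2 (Y(U) = (2*U)**2 = 4*U**2)
j(M, l) = -2592 (j(M, l) = -32*9**2 = -32*81 = -8*324 = -2592)
c = 4 (c = (4*(-5 - 3*(-2)))/1 = (4*(-5 + 6))*1 = (4*1)*1 = 4*1 = 4)
j((-5)**2, -65) + c = -2592 + 4 = -2588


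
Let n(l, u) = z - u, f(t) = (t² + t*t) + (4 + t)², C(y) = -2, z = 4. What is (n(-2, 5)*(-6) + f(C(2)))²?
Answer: 324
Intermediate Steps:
f(t) = (4 + t)² + 2*t² (f(t) = (t² + t²) + (4 + t)² = 2*t² + (4 + t)² = (4 + t)² + 2*t²)
n(l, u) = 4 - u
(n(-2, 5)*(-6) + f(C(2)))² = ((4 - 1*5)*(-6) + ((4 - 2)² + 2*(-2)²))² = ((4 - 5)*(-6) + (2² + 2*4))² = (-1*(-6) + (4 + 8))² = (6 + 12)² = 18² = 324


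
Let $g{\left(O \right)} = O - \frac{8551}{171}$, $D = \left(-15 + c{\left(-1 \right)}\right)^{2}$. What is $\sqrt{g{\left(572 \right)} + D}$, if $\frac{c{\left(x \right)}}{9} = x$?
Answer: $\frac{\sqrt{3567383}}{57} \approx 33.136$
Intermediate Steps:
$c{\left(x \right)} = 9 x$
$D = 576$ ($D = \left(-15 + 9 \left(-1\right)\right)^{2} = \left(-15 - 9\right)^{2} = \left(-24\right)^{2} = 576$)
$g{\left(O \right)} = - \frac{8551}{171} + O$ ($g{\left(O \right)} = O - \frac{8551}{171} = - \frac{8551}{171} + O$)
$\sqrt{g{\left(572 \right)} + D} = \sqrt{\left(- \frac{8551}{171} + 572\right) + 576} = \sqrt{\frac{89261}{171} + 576} = \sqrt{\frac{187757}{171}} = \frac{\sqrt{3567383}}{57}$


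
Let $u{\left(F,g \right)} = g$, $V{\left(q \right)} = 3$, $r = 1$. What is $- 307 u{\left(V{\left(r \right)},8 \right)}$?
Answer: $-2456$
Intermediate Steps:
$- 307 u{\left(V{\left(r \right)},8 \right)} = \left(-307\right) 8 = -2456$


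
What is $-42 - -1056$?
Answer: $1014$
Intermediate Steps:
$-42 - -1056 = -42 + 1056 = 1014$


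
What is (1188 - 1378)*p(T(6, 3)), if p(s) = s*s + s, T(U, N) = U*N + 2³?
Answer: -133380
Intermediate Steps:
T(U, N) = 8 + N*U (T(U, N) = N*U + 8 = 8 + N*U)
p(s) = s + s² (p(s) = s² + s = s + s²)
(1188 - 1378)*p(T(6, 3)) = (1188 - 1378)*((8 + 3*6)*(1 + (8 + 3*6))) = -190*(8 + 18)*(1 + (8 + 18)) = -4940*(1 + 26) = -4940*27 = -190*702 = -133380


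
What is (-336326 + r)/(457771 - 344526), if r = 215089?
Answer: -121237/113245 ≈ -1.0706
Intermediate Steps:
(-336326 + r)/(457771 - 344526) = (-336326 + 215089)/(457771 - 344526) = -121237/113245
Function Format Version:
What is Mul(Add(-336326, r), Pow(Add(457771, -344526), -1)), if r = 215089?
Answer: Rational(-121237, 113245) ≈ -1.0706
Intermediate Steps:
Mul(Add(-336326, r), Pow(Add(457771, -344526), -1)) = Mul(Add(-336326, 215089), Pow(Add(457771, -344526), -1)) = Mul(-121237, Pow(113245, -1)) = Mul(-121237, Rational(1, 113245)) = Rational(-121237, 113245)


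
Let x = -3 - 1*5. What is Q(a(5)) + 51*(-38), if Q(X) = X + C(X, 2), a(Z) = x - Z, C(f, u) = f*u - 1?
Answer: -1978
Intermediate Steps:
x = -8 (x = -3 - 5 = -8)
C(f, u) = -1 + f*u
a(Z) = -8 - Z
Q(X) = -1 + 3*X (Q(X) = X + (-1 + X*2) = X + (-1 + 2*X) = -1 + 3*X)
Q(a(5)) + 51*(-38) = (-1 + 3*(-8 - 1*5)) + 51*(-38) = (-1 + 3*(-8 - 5)) - 1938 = (-1 + 3*(-13)) - 1938 = (-1 - 39) - 1938 = -40 - 1938 = -1978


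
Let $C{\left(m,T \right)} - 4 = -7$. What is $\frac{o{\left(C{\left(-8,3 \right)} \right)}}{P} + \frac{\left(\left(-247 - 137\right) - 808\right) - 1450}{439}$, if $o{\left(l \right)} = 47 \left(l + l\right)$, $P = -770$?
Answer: $- \frac{955271}{169015} \approx -5.652$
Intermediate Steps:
$C{\left(m,T \right)} = -3$ ($C{\left(m,T \right)} = 4 - 7 = -3$)
$o{\left(l \right)} = 94 l$ ($o{\left(l \right)} = 47 \cdot 2 l = 94 l$)
$\frac{o{\left(C{\left(-8,3 \right)} \right)}}{P} + \frac{\left(\left(-247 - 137\right) - 808\right) - 1450}{439} = \frac{94 \left(-3\right)}{-770} + \frac{\left(\left(-247 - 137\right) - 808\right) - 1450}{439} = \left(-282\right) \left(- \frac{1}{770}\right) + \left(\left(\left(-247 - 137\right) - 808\right) - 1450\right) \frac{1}{439} = \frac{141}{385} + \left(\left(-384 - 808\right) - 1450\right) \frac{1}{439} = \frac{141}{385} + \left(-1192 - 1450\right) \frac{1}{439} = \frac{141}{385} - \frac{2642}{439} = - \frac{955271}{169015}$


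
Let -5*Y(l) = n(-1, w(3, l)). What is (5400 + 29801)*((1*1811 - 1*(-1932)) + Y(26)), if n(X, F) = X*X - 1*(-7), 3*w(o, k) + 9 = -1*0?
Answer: 658505107/5 ≈ 1.3170e+8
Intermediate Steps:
w(o, k) = -3 (w(o, k) = -3 + (-1*0)/3 = -3 + (⅓)*0 = -3 + 0 = -3)
n(X, F) = 7 + X² (n(X, F) = X² + 7 = 7 + X²)
Y(l) = -8/5 (Y(l) = -(7 + (-1)²)/5 = -(7 + 1)/5 = -⅕*8 = -8/5)
(5400 + 29801)*((1*1811 - 1*(-1932)) + Y(26)) = (5400 + 29801)*((1*1811 - 1*(-1932)) - 8/5) = 35201*((1811 + 1932) - 8/5) = 35201*(3743 - 8/5) = 35201*(18707/5) = 658505107/5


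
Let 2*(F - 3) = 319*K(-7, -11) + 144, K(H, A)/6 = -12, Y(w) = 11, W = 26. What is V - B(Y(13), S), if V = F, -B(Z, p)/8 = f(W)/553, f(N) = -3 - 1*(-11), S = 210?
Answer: -6309113/553 ≈ -11409.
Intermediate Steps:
K(H, A) = -72 (K(H, A) = 6*(-12) = -72)
f(N) = 8 (f(N) = -3 + 11 = 8)
B(Z, p) = -64/553
F = -11409 (F = 3 + (319*(-72) + 144)/2 = 3 + (-22968 + 144)/2 = 3 + (1/2)*(-22824) = 3 - 11412 = -11409)
V = -11409
V - B(Y(13), S) = -11409 - 1*(-64/553) = -11409 + 64/553 = -6309113/553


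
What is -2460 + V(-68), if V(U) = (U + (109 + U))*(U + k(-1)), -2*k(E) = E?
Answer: -1275/2 ≈ -637.50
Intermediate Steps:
k(E) = -E/2
V(U) = (½ + U)*(109 + 2*U) (V(U) = (U + (109 + U))*(U - ½*(-1)) = (109 + 2*U)*(U + ½) = (109 + 2*U)*(½ + U) = (½ + U)*(109 + 2*U))
-2460 + V(-68) = -2460 + (109/2 + 2*(-68)² + 110*(-68)) = -2460 + (109/2 + 2*4624 - 7480) = -2460 + (109/2 + 9248 - 7480) = -2460 + 3645/2 = -1275/2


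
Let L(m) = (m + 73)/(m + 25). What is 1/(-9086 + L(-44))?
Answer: -19/172663 ≈ -0.00011004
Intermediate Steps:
L(m) = (73 + m)/(25 + m)
1/(-9086 + L(-44)) = 1/(-9086 + (73 - 44)/(25 - 44)) = 1/(-9086 + 29/(-19)) = 1/(-9086 - 1/19*29) = 1/(-9086 - 29/19) = 1/(-172663/19) = -19/172663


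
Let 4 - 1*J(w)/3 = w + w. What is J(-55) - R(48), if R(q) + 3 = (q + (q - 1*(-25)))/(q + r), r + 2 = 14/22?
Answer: 175654/513 ≈ 342.41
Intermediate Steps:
r = -15/11 (r = -2 + 14/22 = -2 + 14*(1/22) = -2 + 7/11 = -15/11 ≈ -1.3636)
J(w) = 12 - 6*w (J(w) = 12 - 3*(w + w) = 12 - 6*w)
R(q) = -3 + (25 + 2*q)/(-15/11 + q) (R(q) = -3 + (q + (q - 1*(-25)))/(q - 15/11) = -3 + (q + (q + 25))/(-15/11 + q) = -3 + (q + (25 + q))/(-15/11 + q) = -3 + (25 + 2*q)/(-15/11 + q))
J(-55) - R(48) = (12 - 6*(-55)) - (320 - 11*48)/(-15 + 11*48) = (12 + 330) - (320 - 528)/(-15 + 528) = 342 - (-208)/513 = 342 - 1*(-208/513) = 342 + 208/513 = 175654/513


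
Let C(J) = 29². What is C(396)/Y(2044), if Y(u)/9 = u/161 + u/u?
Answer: 19343/2835 ≈ 6.8229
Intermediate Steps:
C(J) = 841
Y(u) = 9 + 9*u/161 (Y(u) = 9*(u/161 + u/u) = 9*(u*(1/161) + 1) = 9*(u/161 + 1) = 9*(1 + u/161) = 9 + 9*u/161)
C(396)/Y(2044) = 841/(9 + (9/161)*2044) = 841/(9 + 2628/23) = 841/(2835/23) = 841*(23/2835) = 19343/2835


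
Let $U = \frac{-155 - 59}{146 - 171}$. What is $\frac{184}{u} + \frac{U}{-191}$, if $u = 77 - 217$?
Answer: $- \frac{45428}{33425} \approx -1.3591$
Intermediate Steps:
$u = -140$ ($u = 77 - 217 = -140$)
$U = \frac{214}{25}$ ($U = - \frac{214}{-25} = \left(-214\right) \left(- \frac{1}{25}\right) = \frac{214}{25} \approx 8.56$)
$\frac{184}{u} + \frac{U}{-191} = \frac{184}{-140} + \frac{214}{25 \left(-191\right)} = 184 \left(- \frac{1}{140}\right) + \frac{214}{25} \left(- \frac{1}{191}\right) = - \frac{46}{35} - \frac{214}{4775} = - \frac{45428}{33425}$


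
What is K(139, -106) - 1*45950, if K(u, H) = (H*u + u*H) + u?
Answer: -75279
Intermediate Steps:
K(u, H) = u + 2*H*u (K(u, H) = (H*u + H*u) + u = 2*H*u + u = u + 2*H*u)
K(139, -106) - 1*45950 = 139*(1 + 2*(-106)) - 1*45950 = 139*(1 - 212) - 45950 = 139*(-211) - 45950 = -29329 - 45950 = -75279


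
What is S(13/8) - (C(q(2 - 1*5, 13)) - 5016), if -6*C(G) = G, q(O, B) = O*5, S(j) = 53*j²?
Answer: 329821/64 ≈ 5153.5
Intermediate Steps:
q(O, B) = 5*O
C(G) = -G/6
S(13/8) - (C(q(2 - 1*5, 13)) - 5016) = 53*(13/8)² - (-5*(2 - 1*5)/6 - 5016) = 53*(13*(⅛))² - (-5*(2 - 5)/6 - 5016) = 53*(13/8)² - (-5*(-3)/6 - 5016) = 53*(169/64) - (-⅙*(-15) - 5016) = 8957/64 - (5/2 - 5016) = 8957/64 - 1*(-10027/2) = 8957/64 + 10027/2 = 329821/64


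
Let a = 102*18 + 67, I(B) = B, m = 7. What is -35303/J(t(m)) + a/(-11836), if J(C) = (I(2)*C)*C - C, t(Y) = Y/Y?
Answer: -37986201/1076 ≈ -35303.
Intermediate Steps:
t(Y) = 1
a = 1903 (a = 1836 + 67 = 1903)
J(C) = -C + 2*C² (J(C) = (2*C)*C - C = 2*C² - C = -C + 2*C²)
-35303/J(t(m)) + a/(-11836) = -35303/(-1 + 2*1) + 1903/(-11836) = -35303/(-1 + 2) + 1903*(-1/11836) = -35303/1 - 173/1076 = -35303*1 - 173/1076 = -35303 - 173/1076 = -37986201/1076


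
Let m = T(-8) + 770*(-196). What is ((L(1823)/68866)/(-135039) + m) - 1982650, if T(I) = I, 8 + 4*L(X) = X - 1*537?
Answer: -13227608634866461/6199730516 ≈ -2.1336e+6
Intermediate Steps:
L(X) = -545/4 + X/4 (L(X) = -2 + (X - 1*537)/4 = -2 + (X - 537)/4 = -2 + (-537 + X)/4 = -2 + (-537/4 + X/4) = -545/4 + X/4)
m = -150928 (m = -8 + 770*(-196) = -8 - 150920 = -150928)
((L(1823)/68866)/(-135039) + m) - 1982650 = (((-545/4 + (1/4)*1823)/68866)/(-135039) - 150928) - 1982650 = (((-545/4 + 1823/4)*(1/68866))*(-1/135039) - 150928) - 1982650 = (((639/2)*(1/68866))*(-1/135039) - 150928) - 1982650 = ((639/137732)*(-1/135039) - 150928) - 1982650 = (-213/6199730516 - 150928) - 1982650 = -935712927319061/6199730516 - 1982650 = -13227608634866461/6199730516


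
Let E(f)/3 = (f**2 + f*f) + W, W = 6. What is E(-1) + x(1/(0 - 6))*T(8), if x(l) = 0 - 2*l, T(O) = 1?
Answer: 73/3 ≈ 24.333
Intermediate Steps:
E(f) = 18 + 6*f**2 (E(f) = 3*((f**2 + f*f) + 6) = 3*((f**2 + f**2) + 6) = 3*(2*f**2 + 6) = 3*(6 + 2*f**2) = 18 + 6*f**2)
x(l) = -2*l
E(-1) + x(1/(0 - 6))*T(8) = (18 + 6*(-1)**2) - 2/(0 - 6)*1 = (18 + 6*1) - 2/(-6)*1 = (18 + 6) - 2*(-1/6)*1 = 24 + (1/3)*1 = 24 + 1/3 = 73/3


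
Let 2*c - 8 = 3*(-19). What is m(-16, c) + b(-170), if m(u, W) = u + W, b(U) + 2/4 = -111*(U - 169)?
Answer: 37588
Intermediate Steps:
b(U) = 37517/2 - 111*U (b(U) = -½ - 111*(U - 169) = -½ - 111*(-169 + U) = -½ + (18759 - 111*U) = 37517/2 - 111*U)
c = -49/2 (c = 4 + (3*(-19))/2 = 4 + (½)*(-57) = 4 - 57/2 = -49/2 ≈ -24.500)
m(u, W) = W + u
m(-16, c) + b(-170) = (-49/2 - 16) + (37517/2 - 111*(-170)) = -81/2 + (37517/2 + 18870) = -81/2 + 75257/2 = 37588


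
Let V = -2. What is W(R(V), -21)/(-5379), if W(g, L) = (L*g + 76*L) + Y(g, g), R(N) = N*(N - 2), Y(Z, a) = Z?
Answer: 1756/5379 ≈ 0.32645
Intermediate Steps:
R(N) = N*(-2 + N)
W(g, L) = g + 76*L + L*g (W(g, L) = (L*g + 76*L) + g = (76*L + L*g) + g = g + 76*L + L*g)
W(R(V), -21)/(-5379) = (-2*(-2 - 2) + 76*(-21) - (-42)*(-2 - 2))/(-5379) = (-2*(-4) - 1596 - (-42)*(-4))*(-1/5379) = (8 - 1596 - 21*8)*(-1/5379) = (8 - 1596 - 168)*(-1/5379) = -1756*(-1/5379) = 1756/5379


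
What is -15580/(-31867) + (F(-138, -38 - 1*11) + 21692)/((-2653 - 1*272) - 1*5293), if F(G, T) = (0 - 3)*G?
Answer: -41172533/18705929 ≈ -2.2010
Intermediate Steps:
F(G, T) = -3*G
-15580/(-31867) + (F(-138, -38 - 1*11) + 21692)/((-2653 - 1*272) - 1*5293) = -15580/(-31867) + (-3*(-138) + 21692)/((-2653 - 1*272) - 1*5293) = -15580*(-1/31867) + (414 + 21692)/((-2653 - 272) - 5293) = 15580/31867 + 22106/(-2925 - 5293) = 15580/31867 + 22106/(-8218) = 15580/31867 + 22106*(-1/8218) = 15580/31867 - 1579/587 = -41172533/18705929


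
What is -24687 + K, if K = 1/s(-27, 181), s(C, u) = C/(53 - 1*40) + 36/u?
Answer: -109094206/4419 ≈ -24688.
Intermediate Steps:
s(C, u) = 36/u + C/13 (s(C, u) = C/(53 - 40) + 36/u = C/13 + 36/u = 36/u + C/13)
K = -2353/4419 (K = 1/(36/181 + (1/13)*(-27)) = 1/(36*(1/181) - 27/13) = 1/(36/181 - 27/13) = 1/(-4419/2353) = -2353/4419 ≈ -0.53247)
-24687 + K = -24687 - 2353/4419 = -109094206/4419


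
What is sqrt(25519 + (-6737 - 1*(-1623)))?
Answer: sqrt(20405) ≈ 142.85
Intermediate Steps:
sqrt(25519 + (-6737 - 1*(-1623))) = sqrt(25519 + (-6737 + 1623)) = sqrt(25519 - 5114) = sqrt(20405)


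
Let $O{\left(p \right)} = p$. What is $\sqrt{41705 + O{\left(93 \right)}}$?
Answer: $\sqrt{41798} \approx 204.45$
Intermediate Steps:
$\sqrt{41705 + O{\left(93 \right)}} = \sqrt{41705 + 93} = \sqrt{41798}$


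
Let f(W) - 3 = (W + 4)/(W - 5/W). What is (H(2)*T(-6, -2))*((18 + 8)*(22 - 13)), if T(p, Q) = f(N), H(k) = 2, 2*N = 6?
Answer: 3861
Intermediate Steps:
N = 3 (N = (½)*6 = 3)
f(W) = 3 + (4 + W)/(W - 5/W) (f(W) = 3 + (W + 4)/(W - 5/W) = 3 + (4 + W)/(W - 5/W))
T(p, Q) = 33/4 (T(p, Q) = (-15 + 4*3 + 4*3²)/(-5 + 3²) = (-15 + 12 + 4*9)/(-5 + 9) = (-15 + 12 + 36)/4 = (¼)*33 = 33/4)
(H(2)*T(-6, -2))*((18 + 8)*(22 - 13)) = (2*(33/4))*((18 + 8)*(22 - 13)) = 33*(26*9)/2 = (33/2)*234 = 3861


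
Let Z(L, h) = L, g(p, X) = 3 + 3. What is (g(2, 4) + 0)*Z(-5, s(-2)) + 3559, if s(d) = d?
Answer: 3529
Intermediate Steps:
g(p, X) = 6
(g(2, 4) + 0)*Z(-5, s(-2)) + 3559 = (6 + 0)*(-5) + 3559 = 6*(-5) + 3559 = -30 + 3559 = 3529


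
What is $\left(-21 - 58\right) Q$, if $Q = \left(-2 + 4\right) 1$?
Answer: $-158$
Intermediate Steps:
$Q = 2$ ($Q = 2 \cdot 1 = 2$)
$\left(-21 - 58\right) Q = \left(-21 - 58\right) 2 = \left(-79\right) 2 = -158$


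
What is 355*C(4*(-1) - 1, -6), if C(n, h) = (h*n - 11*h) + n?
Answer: 32305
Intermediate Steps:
C(n, h) = n - 11*h + h*n (C(n, h) = (-11*h + h*n) + n = n - 11*h + h*n)
355*C(4*(-1) - 1, -6) = 355*((4*(-1) - 1) - 11*(-6) - 6*(4*(-1) - 1)) = 355*((-4 - 1) + 66 - 6*(-4 - 1)) = 355*(-5 + 66 - 6*(-5)) = 355*(-5 + 66 + 30) = 355*91 = 32305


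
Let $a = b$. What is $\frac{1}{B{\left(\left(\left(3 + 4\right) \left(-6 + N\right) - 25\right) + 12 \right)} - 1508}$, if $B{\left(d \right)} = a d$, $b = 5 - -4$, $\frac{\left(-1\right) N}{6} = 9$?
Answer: $- \frac{1}{5405} \approx -0.00018501$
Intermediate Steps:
$N = -54$ ($N = \left(-6\right) 9 = -54$)
$b = 9$ ($b = 5 + 4 = 9$)
$a = 9$
$B{\left(d \right)} = 9 d$
$\frac{1}{B{\left(\left(\left(3 + 4\right) \left(-6 + N\right) - 25\right) + 12 \right)} - 1508} = \frac{1}{9 \left(\left(\left(3 + 4\right) \left(-6 - 54\right) - 25\right) + 12\right) - 1508} = \frac{1}{9 \left(\left(7 \left(-60\right) - 25\right) + 12\right) - 1508} = \frac{1}{9 \left(\left(-420 - 25\right) + 12\right) - 1508} = \frac{1}{9 \left(-445 + 12\right) - 1508} = \frac{1}{9 \left(-433\right) - 1508} = \frac{1}{-3897 - 1508} = \frac{1}{-5405} = - \frac{1}{5405}$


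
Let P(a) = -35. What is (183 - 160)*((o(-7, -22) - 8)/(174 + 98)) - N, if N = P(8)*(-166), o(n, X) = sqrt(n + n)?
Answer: -197563/34 + 23*I*sqrt(14)/272 ≈ -5810.7 + 0.31639*I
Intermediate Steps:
o(n, X) = sqrt(2)*sqrt(n) (o(n, X) = sqrt(2*n) = sqrt(2)*sqrt(n))
N = 5810 (N = -35*(-166) = 5810)
(183 - 160)*((o(-7, -22) - 8)/(174 + 98)) - N = (183 - 160)*((sqrt(2)*sqrt(-7) - 8)/(174 + 98)) - 1*5810 = 23*((sqrt(2)*(I*sqrt(7)) - 8)/272) - 5810 = 23*((I*sqrt(14) - 8)*(1/272)) - 5810 = 23*((-8 + I*sqrt(14))*(1/272)) - 5810 = 23*(-1/34 + I*sqrt(14)/272) - 5810 = (-23/34 + 23*I*sqrt(14)/272) - 5810 = -197563/34 + 23*I*sqrt(14)/272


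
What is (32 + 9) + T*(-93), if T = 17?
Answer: -1540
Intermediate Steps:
(32 + 9) + T*(-93) = (32 + 9) + 17*(-93) = 41 - 1581 = -1540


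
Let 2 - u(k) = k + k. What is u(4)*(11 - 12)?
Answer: 6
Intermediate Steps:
u(k) = 2 - 2*k (u(k) = 2 - (k + k) = 2 - 2*k)
u(4)*(11 - 12) = (2 - 2*4)*(11 - 12) = (2 - 8)*(-1) = -6*(-1) = 6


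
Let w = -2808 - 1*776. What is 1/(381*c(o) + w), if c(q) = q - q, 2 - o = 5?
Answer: -1/3584 ≈ -0.00027902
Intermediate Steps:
o = -3 (o = 2 - 1*5 = 2 - 5 = -3)
c(q) = 0
w = -3584 (w = -2808 - 776 = -3584)
1/(381*c(o) + w) = 1/(381*0 - 3584) = 1/(0 - 3584) = 1/(-3584) = -1/3584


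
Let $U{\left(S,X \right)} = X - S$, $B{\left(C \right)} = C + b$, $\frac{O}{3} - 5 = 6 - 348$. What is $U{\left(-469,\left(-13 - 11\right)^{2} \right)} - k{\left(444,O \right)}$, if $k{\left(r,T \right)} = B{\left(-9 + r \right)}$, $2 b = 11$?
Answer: $\frac{1209}{2} \approx 604.5$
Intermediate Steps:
$b = \frac{11}{2}$ ($b = \frac{1}{2} \cdot 11 = \frac{11}{2} \approx 5.5$)
$O = -1011$ ($O = 15 + 3 \left(6 - 348\right) = 15 + 3 \left(-342\right) = 15 - 1026 = -1011$)
$B{\left(C \right)} = \frac{11}{2} + C$ ($B{\left(C \right)} = C + \frac{11}{2} = \frac{11}{2} + C$)
$k{\left(r,T \right)} = - \frac{7}{2} + r$ ($k{\left(r,T \right)} = \frac{11}{2} + \left(-9 + r\right) = - \frac{7}{2} + r$)
$U{\left(-469,\left(-13 - 11\right)^{2} \right)} - k{\left(444,O \right)} = \left(\left(-13 - 11\right)^{2} - -469\right) - \left(- \frac{7}{2} + 444\right) = \left(\left(-24\right)^{2} + 469\right) - \frac{881}{2} = \left(576 + 469\right) - \frac{881}{2} = 1045 - \frac{881}{2} = \frac{1209}{2}$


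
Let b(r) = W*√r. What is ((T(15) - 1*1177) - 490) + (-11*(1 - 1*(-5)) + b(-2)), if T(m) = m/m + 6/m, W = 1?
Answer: -8658/5 + I*√2 ≈ -1731.6 + 1.4142*I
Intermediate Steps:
T(m) = 1 + 6/m
b(r) = √r (b(r) = 1*√r = √r)
((T(15) - 1*1177) - 490) + (-11*(1 - 1*(-5)) + b(-2)) = (((6 + 15)/15 - 1*1177) - 490) + (-11*(1 - 1*(-5)) + √(-2)) = (((1/15)*21 - 1177) - 490) + (-11*(1 + 5) + I*√2) = ((7/5 - 1177) - 490) + (-11*6 + I*√2) = (-5878/5 - 490) + (-66 + I*√2) = -8328/5 + (-66 + I*√2) = -8658/5 + I*√2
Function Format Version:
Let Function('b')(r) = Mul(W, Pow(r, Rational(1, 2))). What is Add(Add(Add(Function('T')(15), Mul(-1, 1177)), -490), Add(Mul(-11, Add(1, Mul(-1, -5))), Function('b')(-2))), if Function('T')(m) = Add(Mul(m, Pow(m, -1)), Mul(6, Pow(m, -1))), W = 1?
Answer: Add(Rational(-8658, 5), Mul(I, Pow(2, Rational(1, 2)))) ≈ Add(-1731.6, Mul(1.4142, I))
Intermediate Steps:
Function('T')(m) = Add(1, Mul(6, Pow(m, -1)))
Function('b')(r) = Pow(r, Rational(1, 2)) (Function('b')(r) = Mul(1, Pow(r, Rational(1, 2))) = Pow(r, Rational(1, 2)))
Add(Add(Add(Function('T')(15), Mul(-1, 1177)), -490), Add(Mul(-11, Add(1, Mul(-1, -5))), Function('b')(-2))) = Add(Add(Add(Mul(Pow(15, -1), Add(6, 15)), Mul(-1, 1177)), -490), Add(Mul(-11, Add(1, Mul(-1, -5))), Pow(-2, Rational(1, 2)))) = Add(Add(Add(Mul(Rational(1, 15), 21), -1177), -490), Add(Mul(-11, Add(1, 5)), Mul(I, Pow(2, Rational(1, 2))))) = Add(Add(Add(Rational(7, 5), -1177), -490), Add(Mul(-11, 6), Mul(I, Pow(2, Rational(1, 2))))) = Add(Add(Rational(-5878, 5), -490), Add(-66, Mul(I, Pow(2, Rational(1, 2))))) = Add(Rational(-8328, 5), Add(-66, Mul(I, Pow(2, Rational(1, 2))))) = Add(Rational(-8658, 5), Mul(I, Pow(2, Rational(1, 2))))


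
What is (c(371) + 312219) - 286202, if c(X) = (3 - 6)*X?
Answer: 24904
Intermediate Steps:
c(X) = -3*X
(c(371) + 312219) - 286202 = (-3*371 + 312219) - 286202 = (-1113 + 312219) - 286202 = 311106 - 286202 = 24904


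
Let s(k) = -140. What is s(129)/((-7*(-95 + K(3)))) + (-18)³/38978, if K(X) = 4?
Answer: -655136/1773499 ≈ -0.36940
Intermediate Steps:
s(129)/((-7*(-95 + K(3)))) + (-18)³/38978 = -140*(-1/(7*(-95 + 4))) + (-18)³/38978 = -140/((-7*(-91))) - 5832*1/38978 = -140/637 - 2916/19489 = -140*1/637 - 2916/19489 = -20/91 - 2916/19489 = -655136/1773499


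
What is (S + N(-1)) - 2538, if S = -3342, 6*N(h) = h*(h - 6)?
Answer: -35273/6 ≈ -5878.8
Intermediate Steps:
N(h) = h*(-6 + h)/6 (N(h) = (h*(h - 6))/6 = (h*(-6 + h))/6 = h*(-6 + h)/6)
(S + N(-1)) - 2538 = (-3342 + (⅙)*(-1)*(-6 - 1)) - 2538 = (-3342 + (⅙)*(-1)*(-7)) - 2538 = (-3342 + 7/6) - 2538 = -20045/6 - 2538 = -35273/6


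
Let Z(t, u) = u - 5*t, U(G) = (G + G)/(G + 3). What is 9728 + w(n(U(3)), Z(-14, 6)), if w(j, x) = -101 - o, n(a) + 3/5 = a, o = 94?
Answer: 9533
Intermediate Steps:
U(G) = 2*G/(3 + G) (U(G) = (2*G)/(3 + G) = 2*G/(3 + G))
n(a) = -3/5 + a
w(j, x) = -195 (w(j, x) = -101 - 1*94 = -101 - 94 = -195)
9728 + w(n(U(3)), Z(-14, 6)) = 9728 - 195 = 9533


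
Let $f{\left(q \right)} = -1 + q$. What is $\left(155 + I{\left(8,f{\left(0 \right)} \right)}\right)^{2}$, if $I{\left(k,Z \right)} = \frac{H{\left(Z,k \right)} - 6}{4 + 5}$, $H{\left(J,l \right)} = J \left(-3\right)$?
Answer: $\frac{215296}{9} \approx 23922.0$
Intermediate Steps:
$H{\left(J,l \right)} = - 3 J$
$I{\left(k,Z \right)} = - \frac{2}{3} - \frac{Z}{3}$ ($I{\left(k,Z \right)} = \frac{- 3 Z - 6}{4 + 5} = \frac{-6 - 3 Z}{9} = \left(-6 - 3 Z\right) \frac{1}{9} = - \frac{2}{3} - \frac{Z}{3}$)
$\left(155 + I{\left(8,f{\left(0 \right)} \right)}\right)^{2} = \left(155 - \left(\frac{2}{3} + \frac{-1 + 0}{3}\right)\right)^{2} = \left(155 - \frac{1}{3}\right)^{2} = \left(\frac{464}{3}\right)^{2} = \frac{215296}{9}$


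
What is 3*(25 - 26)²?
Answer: 3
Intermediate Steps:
3*(25 - 26)² = 3*(-1)² = 3*1 = 3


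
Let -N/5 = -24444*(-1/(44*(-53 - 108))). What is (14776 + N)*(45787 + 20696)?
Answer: 248825458719/253 ≈ 9.8350e+8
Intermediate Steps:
N = 4365/253 (N = -(-122220)/((-53 - 108)*(-44)) = -(-122220)/((-161*(-44))) = -(-122220)/7084 = -5*(-873/253) = 4365/253 ≈ 17.253)
(14776 + N)*(45787 + 20696) = (14776 + 4365/253)*(45787 + 20696) = (3742693/253)*66483 = 248825458719/253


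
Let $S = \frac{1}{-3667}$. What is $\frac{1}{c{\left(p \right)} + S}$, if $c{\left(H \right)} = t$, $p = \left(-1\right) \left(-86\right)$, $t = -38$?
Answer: $- \frac{3667}{139347} \approx -0.026316$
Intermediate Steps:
$p = 86$
$S = - \frac{1}{3667} \approx -0.0002727$
$c{\left(H \right)} = -38$
$\frac{1}{c{\left(p \right)} + S} = \frac{1}{-38 - \frac{1}{3667}} = \frac{1}{- \frac{139347}{3667}} = - \frac{3667}{139347}$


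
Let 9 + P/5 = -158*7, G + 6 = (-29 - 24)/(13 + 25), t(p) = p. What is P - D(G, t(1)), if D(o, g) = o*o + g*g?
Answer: -8130705/1444 ≈ -5630.7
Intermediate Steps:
G = -281/38 (G = -6 + (-29 - 24)/(13 + 25) = -6 - 53/38 = -281/38 ≈ -7.3947)
P = -5575 (P = -45 + 5*(-158*7) = -45 + 5*(-1106) = -45 - 5530 = -5575)
D(o, g) = g**2 + o**2 (D(o, g) = o**2 + g**2 = g**2 + o**2)
P - D(G, t(1)) = -5575 - (1**2 + (-281/38)**2) = -5575 - (1 + 78961/1444) = -5575 - 1*80405/1444 = -5575 - 80405/1444 = -8130705/1444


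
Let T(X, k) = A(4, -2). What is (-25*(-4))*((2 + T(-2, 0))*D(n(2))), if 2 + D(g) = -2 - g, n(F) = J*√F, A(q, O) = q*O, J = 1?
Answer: 2400 + 600*√2 ≈ 3248.5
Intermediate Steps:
A(q, O) = O*q
T(X, k) = -8 (T(X, k) = -2*4 = -8)
n(F) = √F (n(F) = 1*√F = √F)
D(g) = -4 - g (D(g) = -2 + (-2 - g) = -4 - g)
(-25*(-4))*((2 + T(-2, 0))*D(n(2))) = (-25*(-4))*((2 - 8)*(-4 - √2)) = 100*(-6*(-4 - √2)) = 100*(24 + 6*√2) = 2400 + 600*√2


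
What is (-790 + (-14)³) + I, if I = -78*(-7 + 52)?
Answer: -7044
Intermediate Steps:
I = -3510 (I = -78*45 = -3510)
(-790 + (-14)³) + I = (-790 + (-14)³) - 3510 = (-790 - 2744) - 3510 = -3534 - 3510 = -7044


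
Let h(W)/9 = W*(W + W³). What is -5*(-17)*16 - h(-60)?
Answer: -116671040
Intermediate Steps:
h(W) = 9*W*(W + W³) (h(W) = 9*(W*(W + W³)) = 9*W*(W + W³))
-5*(-17)*16 - h(-60) = -5*(-17)*16 - 9*(-60)²*(1 + (-60)²) = 85*16 - 9*3600*(1 + 3600) = 1360 - 9*3600*3601 = 1360 - 1*116672400 = 1360 - 116672400 = -116671040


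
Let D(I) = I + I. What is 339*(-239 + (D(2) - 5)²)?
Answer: -80682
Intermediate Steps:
D(I) = 2*I
339*(-239 + (D(2) - 5)²) = 339*(-239 + (2*2 - 5)²) = 339*(-239 + (4 - 5)²) = 339*(-239 + (-1)²) = 339*(-239 + 1) = 339*(-238) = -80682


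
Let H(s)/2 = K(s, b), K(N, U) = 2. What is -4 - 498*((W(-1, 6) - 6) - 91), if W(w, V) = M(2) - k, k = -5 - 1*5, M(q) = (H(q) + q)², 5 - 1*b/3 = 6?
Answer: 25394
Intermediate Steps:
b = -3 (b = 15 - 3*6 = 15 - 18 = -3)
H(s) = 4 (H(s) = 2*2 = 4)
M(q) = (4 + q)²
k = -10 (k = -5 - 5 = -10)
W(w, V) = 46 (W(w, V) = (4 + 2)² - 1*(-10) = 6² + 10 = 36 + 10 = 46)
-4 - 498*((W(-1, 6) - 6) - 91) = -4 - 498*((46 - 6) - 91) = -4 - 498*(40 - 91) = -4 - 498*(-51) = -4 + 25398 = 25394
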